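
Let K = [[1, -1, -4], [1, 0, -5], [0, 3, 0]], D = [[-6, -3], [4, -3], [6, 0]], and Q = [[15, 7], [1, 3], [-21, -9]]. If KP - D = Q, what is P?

KP = Q + D = [[9, 4], [5, 0], [-15, -9]].
K is on the left of P, so left-multiply by K⁻¹: P = K⁻¹(Q + D).
K has determinant 3; K⁻¹ = [[5, -4, 5/3], [0, 0, 1/3], [1, -1, 1/3]].
P = K⁻¹(Q + D) = [[0, 5], [-5, -3], [-1, 1]].

P = [[0, 5], [-5, -3], [-1, 1]]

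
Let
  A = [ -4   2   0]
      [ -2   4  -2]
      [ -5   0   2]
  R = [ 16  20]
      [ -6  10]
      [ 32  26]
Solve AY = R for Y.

Since A multiplies Y on the left, Y = A⁻¹R.
A has determinant -4; A⁻¹ = [[-2, 1, 1], [-7/2, 2, 2], [-5, 5/2, 3]].
Y = A⁻¹R = [[-2, 1, 1], [-7/2, 2, 2], [-5, 5/2, 3]] · [[16, 20], [-6, 10], [32, 26]] = [[-6, -4], [-4, 2], [1, 3]].

Y = [[-6, -4], [-4, 2], [1, 3]]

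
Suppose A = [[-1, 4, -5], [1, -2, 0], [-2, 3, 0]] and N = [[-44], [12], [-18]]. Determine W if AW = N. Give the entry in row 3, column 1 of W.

Since A multiplies W on the left, W = A⁻¹N.
det A = 5; the adjugate gives A⁻¹ = [[0, -3, -2], [0, -2, -1], [-1/5, -1, -2/5]].
W = A⁻¹N = [[0, -3, -2], [0, -2, -1], [-1/5, -1, -2/5]] · [[-44], [12], [-18]] = [[0], [-6], [4]].

4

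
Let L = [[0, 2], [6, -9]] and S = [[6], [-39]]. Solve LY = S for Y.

Y = [[-2], [3]]

Since L multiplies Y on the left, Y = L⁻¹S.
det L = -12, so L⁻¹ = [[3/4, 1/6], [1/2, 0]].
Y = L⁻¹S = [[3/4, 1/6], [1/2, 0]] · [[6], [-39]] = [[-2], [3]].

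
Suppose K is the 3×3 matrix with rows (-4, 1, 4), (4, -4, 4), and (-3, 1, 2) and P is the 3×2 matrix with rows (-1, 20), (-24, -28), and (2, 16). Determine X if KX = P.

K is on the left of X, so left-multiply by K⁻¹: X = K⁻¹P.
det K = -4; the adjugate gives K⁻¹ = [[3, -1/2, -5], [5, -1, -8], [2, -1/4, -3]].
X = K⁻¹P = [[3, -1/2, -5], [5, -1, -8], [2, -1/4, -3]] · [[-1, 20], [-24, -28], [2, 16]] = [[-1, -6], [3, 0], [-2, -1]].

X = [[-1, -6], [3, 0], [-2, -1]]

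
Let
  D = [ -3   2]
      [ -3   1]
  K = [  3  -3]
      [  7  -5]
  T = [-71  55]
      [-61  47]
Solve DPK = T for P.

Left-multiply by D⁻¹ and right-multiply by K⁻¹: P = D⁻¹TK⁻¹.
det D = 3; the adjugate gives D⁻¹ = [[1/3, -2/3], [1, -1]].
det K = 6, so K⁻¹ = [[-5/6, 1/2], [-7/6, 1/2]].
D⁻¹T = [[17, -13], [-10, 8]].
P = (D⁻¹T)K⁻¹ = [[1, 2], [-1, -1]].

P = [[1, 2], [-1, -1]]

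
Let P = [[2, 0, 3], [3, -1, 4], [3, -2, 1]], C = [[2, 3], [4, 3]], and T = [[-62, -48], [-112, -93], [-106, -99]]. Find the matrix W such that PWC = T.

Isolating W: multiply by P⁻¹ from the left and C⁻¹ from the right, so W = P⁻¹TC⁻¹.
det P = 5; the adjugate gives P⁻¹ = [[7/5, -6/5, 3/5], [9/5, -7/5, 1/5], [-3/5, 4/5, -2/5]].
det C = -6; the adjugate gives C⁻¹ = [[-1/2, 1/2], [2/3, -1/3]].
P⁻¹T = [[-16, -15], [24, 24], [-10, -6]].
W = (P⁻¹T)C⁻¹ = [[-2, -3], [4, 4], [1, -3]].

W = [[-2, -3], [4, 4], [1, -3]]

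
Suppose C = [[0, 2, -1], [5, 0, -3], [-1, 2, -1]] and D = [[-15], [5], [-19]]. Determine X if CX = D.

X = [[4], [-5], [5]]

Left-multiplying both sides by C⁻¹ gives X = C⁻¹D.
det C = 6; the adjugate gives C⁻¹ = [[1, 0, -1], [4/3, -1/6, -5/6], [5/3, -1/3, -5/3]].
X = C⁻¹D = [[1, 0, -1], [4/3, -1/6, -5/6], [5/3, -1/3, -5/3]] · [[-15], [5], [-19]] = [[4], [-5], [5]].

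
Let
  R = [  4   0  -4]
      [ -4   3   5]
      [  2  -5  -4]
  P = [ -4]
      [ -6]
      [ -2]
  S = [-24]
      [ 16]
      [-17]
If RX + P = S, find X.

X = [[0], [-1], [5]]

RX = S − P = [[-20], [22], [-15]].
R is on the left of X, so left-multiply by R⁻¹: X = R⁻¹(S − P).
det R = -4, so R⁻¹ = [[-13/4, -5, -3], [3/2, 2, 1], [-7/2, -5, -3]].
X = R⁻¹(S − P) = [[0], [-1], [5]].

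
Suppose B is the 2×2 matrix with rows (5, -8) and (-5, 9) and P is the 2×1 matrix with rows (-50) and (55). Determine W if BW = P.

B is on the left of W, so left-multiply by B⁻¹: W = B⁻¹P.
B has determinant 5; B⁻¹ = [[9/5, 8/5], [1, 1]].
W = B⁻¹P = [[9/5, 8/5], [1, 1]] · [[-50], [55]] = [[-2], [5]].

W = [[-2], [5]]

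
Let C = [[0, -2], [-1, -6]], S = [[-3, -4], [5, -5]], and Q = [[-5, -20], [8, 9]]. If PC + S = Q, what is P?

PC = Q − S = [[-2, -16], [3, 14]].
Right-multiplying both sides by C⁻¹ gives P = (Q − S)C⁻¹.
det C = -2, so C⁻¹ = [[3, -1], [-1/2, 0]].
P = (Q − S)C⁻¹ = [[2, 2], [2, -3]].

P = [[2, 2], [2, -3]]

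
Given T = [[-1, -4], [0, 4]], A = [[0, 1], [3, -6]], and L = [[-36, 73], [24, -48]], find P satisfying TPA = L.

P = [[-1, 4], [0, 2]]

P = T⁻¹LA⁻¹ (apply T⁻¹ on the left and A⁻¹ on the right).
det T = -4; the adjugate gives T⁻¹ = [[-1, -1], [0, 1/4]].
det A = -3, so A⁻¹ = [[2, 1/3], [1, 0]].
T⁻¹L = [[12, -25], [6, -12]].
P = (T⁻¹L)A⁻¹ = [[-1, 4], [0, 2]].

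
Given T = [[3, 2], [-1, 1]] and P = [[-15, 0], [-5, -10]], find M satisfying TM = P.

M = [[-1, 4], [-6, -6]]

Left-multiplying both sides by T⁻¹ gives M = T⁻¹P.
T has determinant 5; T⁻¹ = [[1/5, -2/5], [1/5, 3/5]].
M = T⁻¹P = [[1/5, -2/5], [1/5, 3/5]] · [[-15, 0], [-5, -10]] = [[-1, 4], [-6, -6]].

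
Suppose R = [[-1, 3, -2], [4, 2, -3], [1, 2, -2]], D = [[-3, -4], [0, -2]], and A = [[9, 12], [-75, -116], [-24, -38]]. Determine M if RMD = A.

M = [[4, 1], [-3, -1], [-5, -2]]

Isolating M: multiply by R⁻¹ from the left and D⁻¹ from the right, so M = R⁻¹AD⁻¹.
det R = 1; the adjugate gives R⁻¹ = [[2, 2, -5], [5, 4, -11], [6, 5, -14]].
det D = 6, so D⁻¹ = [[-1/3, 2/3], [0, -1/2]].
R⁻¹A = [[-12, -18], [9, 14], [15, 24]].
M = (R⁻¹A)D⁻¹ = [[4, 1], [-3, -1], [-5, -2]].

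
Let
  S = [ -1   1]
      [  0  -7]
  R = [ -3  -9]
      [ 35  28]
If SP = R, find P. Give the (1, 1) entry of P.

-2

S is on the left of P, so left-multiply by S⁻¹: P = S⁻¹R.
det S = 7; the adjugate gives S⁻¹ = [[-1, -1/7], [0, -1/7]].
P = S⁻¹R = [[-1, -1/7], [0, -1/7]] · [[-3, -9], [35, 28]] = [[-2, 5], [-5, -4]].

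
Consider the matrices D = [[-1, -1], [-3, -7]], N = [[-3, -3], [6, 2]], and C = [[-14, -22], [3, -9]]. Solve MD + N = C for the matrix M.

MD = C − N = [[-11, -19], [-3, -11]].
Right-multiplying both sides by D⁻¹ gives M = (C − N)D⁻¹.
det D = 4; the adjugate gives D⁻¹ = [[-7/4, 1/4], [3/4, -1/4]].
M = (C − N)D⁻¹ = [[5, 2], [-3, 2]].

M = [[5, 2], [-3, 2]]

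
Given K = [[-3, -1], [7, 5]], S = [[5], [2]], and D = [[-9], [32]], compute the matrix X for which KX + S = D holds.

KX = D − S = [[-14], [30]].
Since K multiplies X on the left, X = K⁻¹(D − S).
K has determinant -8; K⁻¹ = [[-5/8, -1/8], [7/8, 3/8]].
X = K⁻¹(D − S) = [[5], [-1]].

X = [[5], [-1]]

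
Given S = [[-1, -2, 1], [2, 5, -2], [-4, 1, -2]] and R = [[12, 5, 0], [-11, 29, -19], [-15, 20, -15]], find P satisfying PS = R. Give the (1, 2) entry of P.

Since S sits to the right of P, P = RS⁻¹.
det S = 6, so S⁻¹ = [[-4/3, -1/2, -1/6], [2, 1, 0], [11/3, 3/2, -1/6]].
P = RS⁻¹ = [[12, 5, 0], [-11, 29, -19], [-15, 20, -15]] · [[-4/3, -1/2, -1/6], [2, 1, 0], [11/3, 3/2, -1/6]] = [[-6, -1, -2], [3, 6, 5], [5, 5, 5]].

-1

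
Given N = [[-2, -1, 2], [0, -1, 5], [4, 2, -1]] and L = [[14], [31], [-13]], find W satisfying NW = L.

Since N multiplies W on the left, W = N⁻¹L.
N has determinant 6; N⁻¹ = [[-3/2, 1/2, -1/2], [10/3, -1, 5/3], [2/3, 0, 1/3]].
W = N⁻¹L = [[-3/2, 1/2, -1/2], [10/3, -1, 5/3], [2/3, 0, 1/3]] · [[14], [31], [-13]] = [[1], [-6], [5]].

W = [[1], [-6], [5]]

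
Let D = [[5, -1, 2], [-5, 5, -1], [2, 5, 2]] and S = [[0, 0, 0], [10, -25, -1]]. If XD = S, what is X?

Right-multiplying both sides by D⁻¹ gives X = SD⁻¹.
det D = -3, so D⁻¹ = [[-5, -4, 3], [-8/3, -2, 5/3], [35/3, 9, -20/3]].
X = SD⁻¹ = [[0, 0, 0], [10, -25, -1]] · [[-5, -4, 3], [-8/3, -2, 5/3], [35/3, 9, -20/3]] = [[0, 0, 0], [5, 1, -5]].

X = [[0, 0, 0], [5, 1, -5]]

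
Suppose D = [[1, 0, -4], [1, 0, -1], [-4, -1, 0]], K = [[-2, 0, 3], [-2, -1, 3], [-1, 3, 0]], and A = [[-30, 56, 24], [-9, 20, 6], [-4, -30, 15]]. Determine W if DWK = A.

W = [[2, -2, 2], [-1, -4, -2], [-5, 3, -3]]

W = D⁻¹AK⁻¹ (apply D⁻¹ on the left and K⁻¹ on the right).
det D = 3; the adjugate gives D⁻¹ = [[-1/3, 4/3, 0], [4/3, -16/3, -1], [-1/3, 1/3, 0]].
K has determinant -3; K⁻¹ = [[3, -3, -1], [1, -1, 0], [7/3, -2, -2/3]].
D⁻¹A = [[-2, 8, 0], [12, -2, -15], [7, -12, -6]].
W = (D⁻¹A)K⁻¹ = [[2, -2, 2], [-1, -4, -2], [-5, 3, -3]].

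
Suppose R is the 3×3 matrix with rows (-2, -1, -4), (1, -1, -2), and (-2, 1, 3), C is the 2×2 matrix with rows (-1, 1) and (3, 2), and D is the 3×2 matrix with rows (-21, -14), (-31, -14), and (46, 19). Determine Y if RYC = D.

Y = [[2, -2], [0, 3], [-1, 2]]

Y = R⁻¹DC⁻¹ (apply R⁻¹ on the left and C⁻¹ on the right).
R has determinant 5; R⁻¹ = [[-1/5, -1/5, -2/5], [1/5, -14/5, -8/5], [-1/5, 4/5, 3/5]].
det C = -5; the adjugate gives C⁻¹ = [[-2/5, 1/5], [3/5, 1/5]].
R⁻¹D = [[-8, -2], [9, 6], [7, 3]].
Y = (R⁻¹D)C⁻¹ = [[2, -2], [0, 3], [-1, 2]].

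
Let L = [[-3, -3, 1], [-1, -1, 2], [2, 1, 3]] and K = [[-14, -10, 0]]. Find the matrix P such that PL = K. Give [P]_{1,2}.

6

Right-multiplying both sides by L⁻¹ gives P = KL⁻¹.
det L = -5; the adjugate gives L⁻¹ = [[1, -2, 1], [-7/5, 11/5, -1], [-1/5, 3/5, 0]].
P = KL⁻¹ = [[-14, -10, 0]] · [[1, -2, 1], [-7/5, 11/5, -1], [-1/5, 3/5, 0]] = [[0, 6, -4]].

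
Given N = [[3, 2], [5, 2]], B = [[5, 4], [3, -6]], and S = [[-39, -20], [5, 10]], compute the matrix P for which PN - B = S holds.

P = [[-3, -5], [1, 1]]

PN = S + B = [[-34, -16], [8, 4]].
Since N sits to the right of P, P = (S + B)N⁻¹.
N has determinant -4; N⁻¹ = [[-1/2, 1/2], [5/4, -3/4]].
P = (S + B)N⁻¹ = [[-3, -5], [1, 1]].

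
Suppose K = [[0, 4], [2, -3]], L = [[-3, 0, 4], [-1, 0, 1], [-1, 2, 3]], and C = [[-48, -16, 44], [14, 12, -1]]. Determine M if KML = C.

M = [[5, -4, 0], [3, 5, -2]]

Left-multiply by K⁻¹ and right-multiply by L⁻¹: M = K⁻¹CL⁻¹.
K has determinant -8; K⁻¹ = [[3/8, 1/2], [1/4, 0]].
det L = -2, so L⁻¹ = [[1, -4, 0], [-1, 5/2, 1/2], [1, -3, 0]].
K⁻¹C = [[-11, 0, 16], [-12, -4, 11]].
M = (K⁻¹C)L⁻¹ = [[5, -4, 0], [3, 5, -2]].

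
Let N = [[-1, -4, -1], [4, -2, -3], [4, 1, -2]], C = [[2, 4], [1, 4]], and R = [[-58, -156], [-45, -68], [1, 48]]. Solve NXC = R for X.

Isolating X: multiply by N⁻¹ from the left and C⁻¹ from the right, so X = N⁻¹RC⁻¹.
N has determinant -3; N⁻¹ = [[-7/3, 3, -10/3], [4/3, -2, 7/3], [-4, 5, -6]].
det C = 4, so C⁻¹ = [[1, -1], [-1/4, 1/2]].
N⁻¹R = [[-3, 0], [15, 40], [1, -4]].
X = (N⁻¹R)C⁻¹ = [[-3, 3], [5, 5], [2, -3]].

X = [[-3, 3], [5, 5], [2, -3]]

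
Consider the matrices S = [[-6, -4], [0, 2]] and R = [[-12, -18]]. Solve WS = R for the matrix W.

Right-multiplying both sides by S⁻¹ gives W = RS⁻¹.
det S = -12; the adjugate gives S⁻¹ = [[-1/6, -1/3], [0, 1/2]].
W = RS⁻¹ = [[-12, -18]] · [[-1/6, -1/3], [0, 1/2]] = [[2, -5]].

W = [[2, -5]]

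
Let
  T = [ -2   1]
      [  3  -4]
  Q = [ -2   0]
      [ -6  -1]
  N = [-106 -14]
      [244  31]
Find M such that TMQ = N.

M = [[-3, -5], [5, 4]]

Isolating M: multiply by T⁻¹ from the left and Q⁻¹ from the right, so M = T⁻¹NQ⁻¹.
det T = 5; the adjugate gives T⁻¹ = [[-4/5, -1/5], [-3/5, -2/5]].
det Q = 2, so Q⁻¹ = [[-1/2, 0], [3, -1]].
T⁻¹N = [[36, 5], [-34, -4]].
M = (T⁻¹N)Q⁻¹ = [[-3, -5], [5, 4]].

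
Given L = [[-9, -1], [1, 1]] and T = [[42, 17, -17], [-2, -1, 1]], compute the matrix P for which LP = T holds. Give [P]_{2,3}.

-1

Since L multiplies P on the left, P = L⁻¹T.
det L = -8, so L⁻¹ = [[-1/8, -1/8], [1/8, 9/8]].
P = L⁻¹T = [[-1/8, -1/8], [1/8, 9/8]] · [[42, 17, -17], [-2, -1, 1]] = [[-5, -2, 2], [3, 1, -1]].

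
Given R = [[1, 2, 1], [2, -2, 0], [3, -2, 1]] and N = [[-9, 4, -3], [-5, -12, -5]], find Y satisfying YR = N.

Y = [[-1, -1, -2], [-6, -1, 1]]

Right-multiplying both sides by R⁻¹ gives Y = NR⁻¹.
det R = -4; the adjugate gives R⁻¹ = [[1/2, 1, -1/2], [1/2, 1/2, -1/2], [-1/2, -2, 3/2]].
Y = NR⁻¹ = [[-9, 4, -3], [-5, -12, -5]] · [[1/2, 1, -1/2], [1/2, 1/2, -1/2], [-1/2, -2, 3/2]] = [[-1, -1, -2], [-6, -1, 1]].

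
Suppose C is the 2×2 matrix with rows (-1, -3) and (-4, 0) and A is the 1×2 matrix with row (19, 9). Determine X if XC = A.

X = [[-3, -4]]

Right-multiplying both sides by C⁻¹ gives X = AC⁻¹.
det C = -12, so C⁻¹ = [[0, -1/4], [-1/3, 1/12]].
X = AC⁻¹ = [[19, 9]] · [[0, -1/4], [-1/3, 1/12]] = [[-3, -4]].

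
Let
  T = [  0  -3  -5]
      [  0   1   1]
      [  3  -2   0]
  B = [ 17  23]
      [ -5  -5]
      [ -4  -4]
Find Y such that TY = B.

Left-multiplying both sides by T⁻¹ gives Y = T⁻¹B.
T has determinant 6; T⁻¹ = [[1/3, 5/3, 1/3], [1/2, 5/2, 0], [-1/2, -3/2, 0]].
Y = T⁻¹B = [[1/3, 5/3, 1/3], [1/2, 5/2, 0], [-1/2, -3/2, 0]] · [[17, 23], [-5, -5], [-4, -4]] = [[-4, -2], [-4, -1], [-1, -4]].

Y = [[-4, -2], [-4, -1], [-1, -4]]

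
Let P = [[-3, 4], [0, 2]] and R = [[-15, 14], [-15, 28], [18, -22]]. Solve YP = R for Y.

Right-multiplying both sides by P⁻¹ gives Y = RP⁻¹.
det P = -6, so P⁻¹ = [[-1/3, 2/3], [0, 1/2]].
Y = RP⁻¹ = [[-15, 14], [-15, 28], [18, -22]] · [[-1/3, 2/3], [0, 1/2]] = [[5, -3], [5, 4], [-6, 1]].

Y = [[5, -3], [5, 4], [-6, 1]]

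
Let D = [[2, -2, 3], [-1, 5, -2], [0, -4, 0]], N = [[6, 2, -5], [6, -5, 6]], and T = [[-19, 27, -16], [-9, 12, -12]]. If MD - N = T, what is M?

M = [[-5, 3, -1], [0, 3, 2]]

MD = T + N = [[-13, 29, -21], [-3, 7, -6]].
Right-multiplying both sides by D⁻¹ gives M = (T + N)D⁻¹.
det D = -4, so D⁻¹ = [[2, 3, 11/4], [0, 0, -1/4], [-1, -2, -2]].
M = (T + N)D⁻¹ = [[-5, 3, -1], [0, 3, 2]].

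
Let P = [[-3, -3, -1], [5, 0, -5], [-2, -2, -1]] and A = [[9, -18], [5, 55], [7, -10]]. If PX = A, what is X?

X = [[-2, 5], [0, 3], [-3, -6]]

P is on the left of X, so left-multiply by P⁻¹: X = P⁻¹A.
det P = -5, so P⁻¹ = [[2, 1/5, -3], [-3, -1/5, 4], [2, 0, -3]].
X = P⁻¹A = [[2, 1/5, -3], [-3, -1/5, 4], [2, 0, -3]] · [[9, -18], [5, 55], [7, -10]] = [[-2, 5], [0, 3], [-3, -6]].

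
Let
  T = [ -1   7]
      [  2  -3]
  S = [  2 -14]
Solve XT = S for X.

T is on the right of X, so right-multiply by T⁻¹: X = ST⁻¹.
det T = -11; the adjugate gives T⁻¹ = [[3/11, 7/11], [2/11, 1/11]].
X = ST⁻¹ = [[2, -14]] · [[3/11, 7/11], [2/11, 1/11]] = [[-2, 0]].

X = [[-2, 0]]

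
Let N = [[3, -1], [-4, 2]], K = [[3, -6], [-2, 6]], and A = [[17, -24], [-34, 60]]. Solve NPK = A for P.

P = N⁻¹AK⁻¹ (apply N⁻¹ on the left and K⁻¹ on the right).
det N = 2, so N⁻¹ = [[1, 1/2], [2, 3/2]].
K has determinant 6; K⁻¹ = [[1, 1], [1/3, 1/2]].
N⁻¹A = [[0, 6], [-17, 42]].
P = (N⁻¹A)K⁻¹ = [[2, 3], [-3, 4]].

P = [[2, 3], [-3, 4]]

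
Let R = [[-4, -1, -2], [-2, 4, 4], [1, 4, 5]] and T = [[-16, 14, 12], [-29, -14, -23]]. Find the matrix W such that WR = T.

W = [[2, 4, 0], [6, 1, -3]]

Right-multiplying both sides by R⁻¹ gives W = TR⁻¹.
det R = -6; the adjugate gives R⁻¹ = [[-2/3, 1/2, -2/3], [-7/3, 3, -10/3], [2, -5/2, 3]].
W = TR⁻¹ = [[-16, 14, 12], [-29, -14, -23]] · [[-2/3, 1/2, -2/3], [-7/3, 3, -10/3], [2, -5/2, 3]] = [[2, 4, 0], [6, 1, -3]].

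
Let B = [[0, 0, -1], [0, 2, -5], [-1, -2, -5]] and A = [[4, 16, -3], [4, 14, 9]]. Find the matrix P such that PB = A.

B is on the right of P, so right-multiply by B⁻¹: P = AB⁻¹.
B has determinant -2; B⁻¹ = [[10, -1, -1], [-5/2, 1/2, 0], [-1, 0, 0]].
P = AB⁻¹ = [[4, 16, -3], [4, 14, 9]] · [[10, -1, -1], [-5/2, 1/2, 0], [-1, 0, 0]] = [[3, 4, -4], [-4, 3, -4]].

P = [[3, 4, -4], [-4, 3, -4]]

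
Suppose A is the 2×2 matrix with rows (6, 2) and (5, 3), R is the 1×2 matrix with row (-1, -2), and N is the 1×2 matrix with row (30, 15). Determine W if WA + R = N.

WA = N − R = [[31, 17]].
Right-multiplying both sides by A⁻¹ gives W = (N − R)A⁻¹.
det A = 8; the adjugate gives A⁻¹ = [[3/8, -1/4], [-5/8, 3/4]].
W = (N − R)A⁻¹ = [[1, 5]].

W = [[1, 5]]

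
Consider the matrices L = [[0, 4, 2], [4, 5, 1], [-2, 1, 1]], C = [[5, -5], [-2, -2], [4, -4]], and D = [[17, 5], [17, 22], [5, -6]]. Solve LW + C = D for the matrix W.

W = [[1, 1], [3, 5], [0, -5]]

LW = D − C = [[12, 10], [19, 24], [1, -2]].
Since L multiplies W on the left, W = L⁻¹(D − C).
det L = 4; the adjugate gives L⁻¹ = [[1, -1/2, -3/2], [-3/2, 1, 2], [7/2, -2, -4]].
W = L⁻¹(D − C) = [[1, 1], [3, 5], [0, -5]].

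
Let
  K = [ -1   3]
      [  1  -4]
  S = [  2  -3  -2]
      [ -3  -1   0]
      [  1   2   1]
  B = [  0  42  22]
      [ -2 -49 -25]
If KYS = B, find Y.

Isolating Y: multiply by K⁻¹ from the left and S⁻¹ from the right, so Y = K⁻¹BS⁻¹.
det K = 1; the adjugate gives K⁻¹ = [[-4, -3], [-1, -1]].
det S = -1, so S⁻¹ = [[1, 1, 2], [-3, -4, -6], [5, 7, 11]].
K⁻¹B = [[6, -21, -13], [2, 7, 3]].
Y = (K⁻¹B)S⁻¹ = [[4, -1, -5], [-4, -5, -5]].

Y = [[4, -1, -5], [-4, -5, -5]]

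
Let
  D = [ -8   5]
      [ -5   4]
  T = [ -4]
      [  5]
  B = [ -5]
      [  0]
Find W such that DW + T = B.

DW = B − T = [[-1], [-5]].
Left-multiplying both sides by D⁻¹ gives W = D⁻¹(B − T).
det D = -7; the adjugate gives D⁻¹ = [[-4/7, 5/7], [-5/7, 8/7]].
W = D⁻¹(B − T) = [[-3], [-5]].

W = [[-3], [-5]]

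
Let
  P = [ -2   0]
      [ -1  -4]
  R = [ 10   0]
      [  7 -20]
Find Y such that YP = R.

Since P sits to the right of Y, Y = RP⁻¹.
det P = 8, so P⁻¹ = [[-1/2, 0], [1/8, -1/4]].
Y = RP⁻¹ = [[10, 0], [7, -20]] · [[-1/2, 0], [1/8, -1/4]] = [[-5, 0], [-6, 5]].

Y = [[-5, 0], [-6, 5]]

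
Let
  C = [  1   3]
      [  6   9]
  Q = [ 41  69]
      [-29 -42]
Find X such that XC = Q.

Since C sits to the right of X, X = QC⁻¹.
C has determinant -9; C⁻¹ = [[-1, 1/3], [2/3, -1/9]].
X = QC⁻¹ = [[41, 69], [-29, -42]] · [[-1, 1/3], [2/3, -1/9]] = [[5, 6], [1, -5]].

X = [[5, 6], [1, -5]]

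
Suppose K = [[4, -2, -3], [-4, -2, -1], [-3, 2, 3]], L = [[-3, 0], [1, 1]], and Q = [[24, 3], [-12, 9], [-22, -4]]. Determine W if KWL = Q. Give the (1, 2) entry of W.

Left-multiply by K⁻¹ and right-multiply by L⁻¹: W = K⁻¹QL⁻¹.
det K = -4, so K⁻¹ = [[1, 0, 1], [-15/4, -3/4, -4], [7/2, 1/2, 4]].
det L = -3, so L⁻¹ = [[-1/3, 0], [1/3, 1]].
K⁻¹Q = [[2, -1], [7, -2], [-10, -1]].
W = (K⁻¹Q)L⁻¹ = [[-1, -1], [-3, -2], [3, -1]].

-1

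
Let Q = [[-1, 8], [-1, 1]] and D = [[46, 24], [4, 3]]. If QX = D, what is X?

Since Q multiplies X on the left, X = Q⁻¹D.
det Q = 7; the adjugate gives Q⁻¹ = [[1/7, -8/7], [1/7, -1/7]].
X = Q⁻¹D = [[1/7, -8/7], [1/7, -1/7]] · [[46, 24], [4, 3]] = [[2, 0], [6, 3]].

X = [[2, 0], [6, 3]]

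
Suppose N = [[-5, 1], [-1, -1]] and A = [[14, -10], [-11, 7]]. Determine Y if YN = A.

Since N sits to the right of Y, Y = AN⁻¹.
N has determinant 6; N⁻¹ = [[-1/6, -1/6], [1/6, -5/6]].
Y = AN⁻¹ = [[14, -10], [-11, 7]] · [[-1/6, -1/6], [1/6, -5/6]] = [[-4, 6], [3, -4]].

Y = [[-4, 6], [3, -4]]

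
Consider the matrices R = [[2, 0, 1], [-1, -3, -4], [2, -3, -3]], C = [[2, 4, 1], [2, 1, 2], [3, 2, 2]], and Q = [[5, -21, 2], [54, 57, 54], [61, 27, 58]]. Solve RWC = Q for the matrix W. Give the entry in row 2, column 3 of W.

W = R⁻¹QC⁻¹ (apply R⁻¹ on the left and C⁻¹ on the right).
R has determinant 3; R⁻¹ = [[-1, -1, 1], [-11/3, -8/3, 7/3], [3, 2, -2]].
det C = 5, so C⁻¹ = [[-2/5, -6/5, 7/5], [2/5, 1/5, -2/5], [1/5, 8/5, -6/5]].
R⁻¹Q = [[2, -9, 2], [-20, -12, -16], [1, -3, -2]].
W = (R⁻¹Q)C⁻¹ = [[-4, -1, 4], [0, -4, -4], [-2, -5, 5]].

-4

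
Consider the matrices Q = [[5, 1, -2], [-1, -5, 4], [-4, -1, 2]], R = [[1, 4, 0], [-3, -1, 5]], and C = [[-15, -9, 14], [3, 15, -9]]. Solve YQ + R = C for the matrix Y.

YQ = C − R = [[-16, -13, 14], [6, 16, -14]].
Since Q sits to the right of Y, Y = (C − R)Q⁻¹.
det Q = -6, so Q⁻¹ = [[1, 0, 1], [7/3, -1/3, 3], [19/6, -1/6, 4]].
Y = (C − R)Q⁻¹ = [[-2, 2, 1], [-1, -3, -2]].

Y = [[-2, 2, 1], [-1, -3, -2]]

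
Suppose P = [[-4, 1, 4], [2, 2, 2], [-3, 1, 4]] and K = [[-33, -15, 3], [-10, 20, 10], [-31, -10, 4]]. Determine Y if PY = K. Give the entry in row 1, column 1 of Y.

Since P multiplies Y on the left, Y = P⁻¹K.
det P = -6, so P⁻¹ = [[-1, 0, 1], [7/3, 2/3, -8/3], [-4/3, -1/6, 5/3]].
Y = P⁻¹K = [[-1, 0, 1], [7/3, 2/3, -8/3], [-4/3, -1/6, 5/3]] · [[-33, -15, 3], [-10, 20, 10], [-31, -10, 4]] = [[2, 5, 1], [-1, 5, 3], [-6, 0, 1]].

2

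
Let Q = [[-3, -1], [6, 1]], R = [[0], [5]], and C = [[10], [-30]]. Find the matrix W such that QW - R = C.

QW = C + R = [[10], [-25]].
Left-multiplying both sides by Q⁻¹ gives W = Q⁻¹(C + R).
det Q = 3; the adjugate gives Q⁻¹ = [[1/3, 1/3], [-2, -1]].
W = Q⁻¹(C + R) = [[-5], [5]].

W = [[-5], [5]]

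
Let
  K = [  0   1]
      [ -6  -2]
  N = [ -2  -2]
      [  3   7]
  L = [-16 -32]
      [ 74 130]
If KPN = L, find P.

P = [[2, -1], [2, -4]]

Left-multiply by K⁻¹ and right-multiply by N⁻¹: P = K⁻¹LN⁻¹.
det K = 6, so K⁻¹ = [[-1/3, -1/6], [1, 0]].
det N = -8; the adjugate gives N⁻¹ = [[-7/8, -1/4], [3/8, 1/4]].
K⁻¹L = [[-7, -11], [-16, -32]].
P = (K⁻¹L)N⁻¹ = [[2, -1], [2, -4]].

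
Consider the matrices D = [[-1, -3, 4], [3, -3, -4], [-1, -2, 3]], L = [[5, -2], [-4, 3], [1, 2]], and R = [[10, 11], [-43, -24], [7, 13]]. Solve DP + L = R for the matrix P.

DP = R − L = [[5, 13], [-39, -27], [6, 11]].
Left-multiplying both sides by D⁻¹ gives P = D⁻¹(R − L).
det D = -4; the adjugate gives D⁻¹ = [[17/4, -1/4, -6], [5/4, -1/4, -2], [9/4, -1/4, -3]].
P = D⁻¹(R − L) = [[-5, -4], [4, 1], [3, 3]].

P = [[-5, -4], [4, 1], [3, 3]]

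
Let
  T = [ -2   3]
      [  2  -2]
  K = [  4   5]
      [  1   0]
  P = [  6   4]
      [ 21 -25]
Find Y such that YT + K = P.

YT = P − K = [[2, -1], [20, -25]].
Since T sits to the right of Y, Y = (P − K)T⁻¹.
det T = -2, so T⁻¹ = [[1, 3/2], [1, 1]].
Y = (P − K)T⁻¹ = [[1, 2], [-5, 5]].

Y = [[1, 2], [-5, 5]]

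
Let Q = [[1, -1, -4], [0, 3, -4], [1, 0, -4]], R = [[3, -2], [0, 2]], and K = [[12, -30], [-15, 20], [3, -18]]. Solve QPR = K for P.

P = [[-3, -4], [-3, 3], [-1, 1]]

Isolating P: multiply by Q⁻¹ from the left and R⁻¹ from the right, so P = Q⁻¹KR⁻¹.
Q has determinant 4; Q⁻¹ = [[-3, -1, 4], [-1, 0, 1], [-3/4, -1/4, 3/4]].
det R = 6; the adjugate gives R⁻¹ = [[1/3, 1/3], [0, 1/2]].
Q⁻¹K = [[-9, -2], [-9, 12], [-3, 4]].
P = (Q⁻¹K)R⁻¹ = [[-3, -4], [-3, 3], [-1, 1]].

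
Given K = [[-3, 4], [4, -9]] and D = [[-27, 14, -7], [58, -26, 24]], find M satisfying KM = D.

Left-multiplying both sides by K⁻¹ gives M = K⁻¹D.
det K = 11, so K⁻¹ = [[-9/11, -4/11], [-4/11, -3/11]].
M = K⁻¹D = [[-9/11, -4/11], [-4/11, -3/11]] · [[-27, 14, -7], [58, -26, 24]] = [[1, -2, -3], [-6, 2, -4]].

M = [[1, -2, -3], [-6, 2, -4]]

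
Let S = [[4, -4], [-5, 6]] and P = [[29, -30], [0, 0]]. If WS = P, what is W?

W = [[6, -1], [0, 0]]

Since S sits to the right of W, W = PS⁻¹.
det S = 4; the adjugate gives S⁻¹ = [[3/2, 1], [5/4, 1]].
W = PS⁻¹ = [[29, -30], [0, 0]] · [[3/2, 1], [5/4, 1]] = [[6, -1], [0, 0]].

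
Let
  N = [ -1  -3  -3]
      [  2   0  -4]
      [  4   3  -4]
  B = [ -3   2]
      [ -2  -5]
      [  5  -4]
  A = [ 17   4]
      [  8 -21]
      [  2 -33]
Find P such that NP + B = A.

NP = A − B = [[20, 2], [10, -16], [-3, -29]].
Left-multiplying both sides by N⁻¹ gives P = N⁻¹(A − B).
N has determinant -6; N⁻¹ = [[-2, 7/2, -2], [4/3, -8/3, 5/3], [-1, 3/2, -1]].
P = N⁻¹(A − B) = [[1, -2], [-5, -3], [-2, 3]].

P = [[1, -2], [-5, -3], [-2, 3]]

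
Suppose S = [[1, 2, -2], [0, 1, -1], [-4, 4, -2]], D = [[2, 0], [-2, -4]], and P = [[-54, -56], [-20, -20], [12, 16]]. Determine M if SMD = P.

Left-multiply by S⁻¹ and right-multiply by D⁻¹: M = S⁻¹PD⁻¹.
det S = 2; the adjugate gives S⁻¹ = [[1, -2, 0], [2, -5, 1/2], [2, -6, 1/2]].
det D = -8; the adjugate gives D⁻¹ = [[1/2, 0], [-1/4, -1/4]].
S⁻¹P = [[-14, -16], [-2, -4], [18, 16]].
M = (S⁻¹P)D⁻¹ = [[-3, 4], [0, 1], [5, -4]].

M = [[-3, 4], [0, 1], [5, -4]]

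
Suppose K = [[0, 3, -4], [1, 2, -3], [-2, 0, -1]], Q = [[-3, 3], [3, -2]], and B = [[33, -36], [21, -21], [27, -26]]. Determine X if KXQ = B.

X = [[3, 1], [-2, -5], [2, -3]]

Left-multiply by K⁻¹ and right-multiply by Q⁻¹: X = K⁻¹BQ⁻¹.
det K = 5, so K⁻¹ = [[-2/5, 3/5, -1/5], [7/5, -8/5, -4/5], [4/5, -6/5, -3/5]].
Q has determinant -3; Q⁻¹ = [[2/3, 1], [1, 1]].
K⁻¹B = [[-6, 7], [-9, 4], [-15, 12]].
X = (K⁻¹B)Q⁻¹ = [[3, 1], [-2, -5], [2, -3]].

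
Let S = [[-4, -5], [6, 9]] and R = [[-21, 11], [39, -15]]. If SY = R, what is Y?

Left-multiplying both sides by S⁻¹ gives Y = S⁻¹R.
S has determinant -6; S⁻¹ = [[-3/2, -5/6], [1, 2/3]].
Y = S⁻¹R = [[-3/2, -5/6], [1, 2/3]] · [[-21, 11], [39, -15]] = [[-1, -4], [5, 1]].

Y = [[-1, -4], [5, 1]]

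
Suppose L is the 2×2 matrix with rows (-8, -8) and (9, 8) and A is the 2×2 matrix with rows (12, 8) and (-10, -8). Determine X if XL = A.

L is on the right of X, so right-multiply by L⁻¹: X = AL⁻¹.
det L = 8; the adjugate gives L⁻¹ = [[1, 1], [-9/8, -1]].
X = AL⁻¹ = [[12, 8], [-10, -8]] · [[1, 1], [-9/8, -1]] = [[3, 4], [-1, -2]].

X = [[3, 4], [-1, -2]]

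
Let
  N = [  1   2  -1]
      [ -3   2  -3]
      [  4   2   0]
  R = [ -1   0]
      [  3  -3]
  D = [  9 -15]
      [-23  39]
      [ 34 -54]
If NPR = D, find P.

P = [[3, 4], [4, 1], [5, 1]]

Left-multiply by N⁻¹ and right-multiply by R⁻¹: P = N⁻¹DR⁻¹.
det N = -4; the adjugate gives N⁻¹ = [[-3/2, 1/2, 1], [3, -1, -3/2], [7/2, -3/2, -2]].
R has determinant 3; R⁻¹ = [[-1, 0], [-1, -1/3]].
N⁻¹D = [[9, -12], [-1, -3], [-2, -3]].
P = (N⁻¹D)R⁻¹ = [[3, 4], [4, 1], [5, 1]].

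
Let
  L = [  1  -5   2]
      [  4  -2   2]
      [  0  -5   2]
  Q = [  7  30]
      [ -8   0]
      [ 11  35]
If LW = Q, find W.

W = [[-4, -5], [-1, -5], [3, 5]]

L is on the left of W, so left-multiply by L⁻¹: W = L⁻¹Q.
L has determinant 6; L⁻¹ = [[1, 0, -1], [-4/3, 1/3, 1], [-10/3, 5/6, 3]].
W = L⁻¹Q = [[1, 0, -1], [-4/3, 1/3, 1], [-10/3, 5/6, 3]] · [[7, 30], [-8, 0], [11, 35]] = [[-4, -5], [-1, -5], [3, 5]].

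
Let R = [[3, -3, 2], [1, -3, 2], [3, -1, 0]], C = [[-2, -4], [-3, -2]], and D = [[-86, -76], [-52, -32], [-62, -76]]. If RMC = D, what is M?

Left-multiply by R⁻¹ and right-multiply by C⁻¹: M = R⁻¹DC⁻¹.
det R = 4; the adjugate gives R⁻¹ = [[1/2, -1/2, 0], [3/2, -3/2, -1], [2, -3/2, -3/2]].
C has determinant -8; C⁻¹ = [[1/4, -1/2], [-3/8, 1/4]].
R⁻¹D = [[-17, -22], [11, 10], [-1, 10]].
M = (R⁻¹D)C⁻¹ = [[4, 3], [-1, -3], [-4, 3]].

M = [[4, 3], [-1, -3], [-4, 3]]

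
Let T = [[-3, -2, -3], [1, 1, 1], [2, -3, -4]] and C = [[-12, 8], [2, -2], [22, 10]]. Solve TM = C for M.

Left-multiplying both sides by T⁻¹ gives M = T⁻¹C.
det T = 6; the adjugate gives T⁻¹ = [[-1/6, 1/6, 1/6], [1, 3, 0], [-5/6, -13/6, -1/6]].
M = T⁻¹C = [[-1/6, 1/6, 1/6], [1, 3, 0], [-5/6, -13/6, -1/6]] · [[-12, 8], [2, -2], [22, 10]] = [[6, 0], [-6, 2], [2, -4]].

M = [[6, 0], [-6, 2], [2, -4]]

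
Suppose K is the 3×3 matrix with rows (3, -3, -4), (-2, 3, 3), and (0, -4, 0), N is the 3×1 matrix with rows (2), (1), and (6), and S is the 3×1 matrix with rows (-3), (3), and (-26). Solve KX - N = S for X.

KX = S + N = [[-1], [4], [-20]].
K is on the left of X, so left-multiply by K⁻¹: X = K⁻¹(S + N).
det K = 4; the adjugate gives K⁻¹ = [[3, 4, 3/4], [0, 0, -1/4], [2, 3, 3/4]].
X = K⁻¹(S + N) = [[-2], [5], [-5]].

X = [[-2], [5], [-5]]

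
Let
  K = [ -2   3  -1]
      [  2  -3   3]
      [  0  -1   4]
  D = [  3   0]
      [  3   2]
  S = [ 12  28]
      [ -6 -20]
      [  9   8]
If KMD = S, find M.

M = [[1, -2], [-3, 4], [-1, 2]]

Isolating M: multiply by K⁻¹ from the left and D⁻¹ from the right, so M = K⁻¹SD⁻¹.
det K = -4, so K⁻¹ = [[9/4, 11/4, -3/2], [2, 2, -1], [1/2, 1/2, 0]].
D has determinant 6; D⁻¹ = [[1/3, 0], [-1/2, 1/2]].
K⁻¹S = [[-3, -4], [3, 8], [3, 4]].
M = (K⁻¹S)D⁻¹ = [[1, -2], [-3, 4], [-1, 2]].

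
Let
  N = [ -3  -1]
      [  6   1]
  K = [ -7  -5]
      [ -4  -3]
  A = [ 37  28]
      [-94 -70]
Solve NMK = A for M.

M = N⁻¹AK⁻¹ (apply N⁻¹ on the left and K⁻¹ on the right).
det N = 3; the adjugate gives N⁻¹ = [[1/3, 1/3], [-2, -1]].
K has determinant 1; K⁻¹ = [[-3, 5], [4, -7]].
N⁻¹A = [[-19, -14], [20, 14]].
M = (N⁻¹A)K⁻¹ = [[1, 3], [-4, 2]].

M = [[1, 3], [-4, 2]]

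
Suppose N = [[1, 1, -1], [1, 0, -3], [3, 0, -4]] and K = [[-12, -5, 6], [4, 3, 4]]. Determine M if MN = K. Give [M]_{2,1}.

Since N sits to the right of M, M = KN⁻¹.
det N = -5, so N⁻¹ = [[0, -4/5, 3/5], [1, 1/5, -2/5], [0, -3/5, 1/5]].
M = KN⁻¹ = [[-12, -5, 6], [4, 3, 4]] · [[0, -4/5, 3/5], [1, 1/5, -2/5], [0, -3/5, 1/5]] = [[-5, 5, -4], [3, -5, 2]].

3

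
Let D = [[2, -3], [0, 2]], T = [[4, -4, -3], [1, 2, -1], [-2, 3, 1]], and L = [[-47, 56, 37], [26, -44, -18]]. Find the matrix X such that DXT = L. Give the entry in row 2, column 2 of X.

-3

X = D⁻¹LT⁻¹ (apply D⁻¹ on the left and T⁻¹ on the right).
D has determinant 4; D⁻¹ = [[1/2, 3/4], [0, 1/2]].
det T = -5; the adjugate gives T⁻¹ = [[-1, 1, -2], [-1/5, 2/5, -1/5], [-7/5, 4/5, -12/5]].
D⁻¹L = [[-4, -5, 5], [13, -22, -9]].
X = (D⁻¹L)T⁻¹ = [[-2, -2, -3], [4, -3, 0]].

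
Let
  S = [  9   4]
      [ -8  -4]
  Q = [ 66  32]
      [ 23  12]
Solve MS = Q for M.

Since S sits to the right of M, M = QS⁻¹.
det S = -4; the adjugate gives S⁻¹ = [[1, 1], [-2, -9/4]].
M = QS⁻¹ = [[66, 32], [23, 12]] · [[1, 1], [-2, -9/4]] = [[2, -6], [-1, -4]].

M = [[2, -6], [-1, -4]]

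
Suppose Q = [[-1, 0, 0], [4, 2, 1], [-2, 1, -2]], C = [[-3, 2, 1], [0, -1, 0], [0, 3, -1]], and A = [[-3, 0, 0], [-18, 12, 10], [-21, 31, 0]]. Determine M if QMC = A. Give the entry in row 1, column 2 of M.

-5

Isolating M: multiply by Q⁻¹ from the left and C⁻¹ from the right, so M = Q⁻¹AC⁻¹.
Q has determinant 5; Q⁻¹ = [[-1, 0, 0], [6/5, 2/5, 1/5], [8/5, 1/5, -2/5]].
det C = -3; the adjugate gives C⁻¹ = [[-1/3, -5/3, -1/3], [0, -1, 0], [0, -3, -1]].
Q⁻¹A = [[3, 0, 0], [-15, 11, 4], [0, -10, 2]].
M = (Q⁻¹A)C⁻¹ = [[-1, -5, -1], [5, 2, 1], [0, 4, -2]].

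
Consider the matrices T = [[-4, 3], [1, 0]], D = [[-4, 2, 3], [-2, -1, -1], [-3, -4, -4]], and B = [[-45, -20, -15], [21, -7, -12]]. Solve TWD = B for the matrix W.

Isolating W: multiply by T⁻¹ from the left and D⁻¹ from the right, so W = T⁻¹BD⁻¹.
det T = -3, so T⁻¹ = [[0, 1], [1/3, 4/3]].
det D = 5, so D⁻¹ = [[0, -4/5, 1/5], [-1, 5, -2], [1, -22/5, 8/5]].
T⁻¹B = [[21, -7, -12], [13, -16, -21]].
W = (T⁻¹B)D⁻¹ = [[-5, 1, -1], [-5, 2, 1]].

W = [[-5, 1, -1], [-5, 2, 1]]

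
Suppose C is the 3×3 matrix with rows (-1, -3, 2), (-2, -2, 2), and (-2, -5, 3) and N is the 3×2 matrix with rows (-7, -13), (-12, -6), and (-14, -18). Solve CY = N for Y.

Y = [[6, -5], [1, 2], [1, -6]]

Since C multiplies Y on the left, Y = C⁻¹N.
det C = 2, so C⁻¹ = [[2, -1/2, -1], [1, 1/2, -1], [3, 1/2, -2]].
Y = C⁻¹N = [[2, -1/2, -1], [1, 1/2, -1], [3, 1/2, -2]] · [[-7, -13], [-12, -6], [-14, -18]] = [[6, -5], [1, 2], [1, -6]].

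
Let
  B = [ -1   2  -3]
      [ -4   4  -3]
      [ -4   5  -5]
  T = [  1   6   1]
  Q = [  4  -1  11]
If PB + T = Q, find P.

PB = Q − T = [[3, -7, 10]].
Since B sits to the right of P, P = (Q − T)B⁻¹.
det B = 1; the adjugate gives B⁻¹ = [[-5, -5, 6], [-8, -7, 9], [-4, -3, 4]].
P = (Q − T)B⁻¹ = [[1, 4, -5]].

P = [[1, 4, -5]]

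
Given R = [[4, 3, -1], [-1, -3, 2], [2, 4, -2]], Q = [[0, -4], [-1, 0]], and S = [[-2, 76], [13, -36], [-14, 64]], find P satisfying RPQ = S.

P = R⁻¹SQ⁻¹ (apply R⁻¹ on the left and Q⁻¹ on the right).
R has determinant -4; R⁻¹ = [[1/2, -1/2, -3/4], [-1/2, 3/2, 7/4], [-1/2, 5/2, 9/4]].
Q has determinant -4; Q⁻¹ = [[0, -1], [-1/4, 0]].
R⁻¹S = [[3, 8], [-4, 20], [2, 16]].
P = (R⁻¹S)Q⁻¹ = [[-2, -3], [-5, 4], [-4, -2]].

P = [[-2, -3], [-5, 4], [-4, -2]]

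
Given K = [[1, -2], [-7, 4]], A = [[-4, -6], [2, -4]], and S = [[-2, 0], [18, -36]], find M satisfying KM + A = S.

KM = S − A = [[2, 6], [16, -32]].
K is on the left of M, so left-multiply by K⁻¹: M = K⁻¹(S − A).
K has determinant -10; K⁻¹ = [[-2/5, -1/5], [-7/10, -1/10]].
M = K⁻¹(S − A) = [[-4, 4], [-3, -1]].

M = [[-4, 4], [-3, -1]]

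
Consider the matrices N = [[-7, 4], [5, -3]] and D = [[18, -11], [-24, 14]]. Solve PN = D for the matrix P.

P = [[1, 5], [2, -2]]

Right-multiplying both sides by N⁻¹ gives P = DN⁻¹.
det N = 1, so N⁻¹ = [[-3, -4], [-5, -7]].
P = DN⁻¹ = [[18, -11], [-24, 14]] · [[-3, -4], [-5, -7]] = [[1, 5], [2, -2]].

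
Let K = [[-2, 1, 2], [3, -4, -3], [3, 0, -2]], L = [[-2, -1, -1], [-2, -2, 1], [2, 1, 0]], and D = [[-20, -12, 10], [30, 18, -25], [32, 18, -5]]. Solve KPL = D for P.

P = K⁻¹DL⁻¹ (apply K⁻¹ on the left and L⁻¹ on the right).
K has determinant 5; K⁻¹ = [[8/5, 2/5, 1], [-3/5, -2/5, 0], [12/5, 3/5, 1]].
L has determinant -2; L⁻¹ = [[1/2, 1/2, 3/2], [-1, -1, -2], [-1, 0, -1]].
K⁻¹D = [[12, 6, 1], [0, 0, 4], [2, 0, 4]].
P = (K⁻¹D)L⁻¹ = [[-1, 0, 5], [-4, 0, -4], [-3, 1, -1]].

P = [[-1, 0, 5], [-4, 0, -4], [-3, 1, -1]]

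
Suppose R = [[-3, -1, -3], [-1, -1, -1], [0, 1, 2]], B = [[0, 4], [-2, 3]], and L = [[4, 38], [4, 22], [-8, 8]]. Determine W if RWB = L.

W = [[-4, -1], [-5, 2], [2, 1]]

Left-multiply by R⁻¹ and right-multiply by B⁻¹: W = R⁻¹LB⁻¹.
det R = 4; the adjugate gives R⁻¹ = [[-1/4, -1/4, -1/2], [1/2, -3/2, 0], [-1/4, 3/4, 1/2]].
det B = 8; the adjugate gives B⁻¹ = [[3/8, -1/2], [1/4, 0]].
R⁻¹L = [[2, -19], [-4, -14], [-2, 11]].
W = (R⁻¹L)B⁻¹ = [[-4, -1], [-5, 2], [2, 1]].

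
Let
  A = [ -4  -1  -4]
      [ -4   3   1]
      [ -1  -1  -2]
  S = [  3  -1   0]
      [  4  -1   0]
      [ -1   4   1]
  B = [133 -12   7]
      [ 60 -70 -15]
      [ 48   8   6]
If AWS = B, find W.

W = [[0, -4, 1], [0, 0, -3], [-5, -1, -2]]

Left-multiply by A⁻¹ and right-multiply by S⁻¹: W = A⁻¹BS⁻¹.
det A = 1, so A⁻¹ = [[-5, 2, 11], [-9, 4, 20], [7, -3, -16]].
det S = 1; the adjugate gives S⁻¹ = [[-1, 1, 0], [-4, 3, 0], [15, -11, 1]].
A⁻¹B = [[-17, 8, 1], [3, -12, -3], [-17, -2, -2]].
W = (A⁻¹B)S⁻¹ = [[0, -4, 1], [0, 0, -3], [-5, -1, -2]].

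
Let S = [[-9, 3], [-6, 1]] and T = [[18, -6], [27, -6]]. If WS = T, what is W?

S is on the right of W, so right-multiply by S⁻¹: W = TS⁻¹.
det S = 9, so S⁻¹ = [[1/9, -1/3], [2/3, -1]].
W = TS⁻¹ = [[18, -6], [27, -6]] · [[1/9, -1/3], [2/3, -1]] = [[-2, 0], [-1, -3]].

W = [[-2, 0], [-1, -3]]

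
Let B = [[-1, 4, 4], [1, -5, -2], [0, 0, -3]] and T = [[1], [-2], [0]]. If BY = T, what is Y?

Y = [[3], [1], [0]]

Left-multiplying both sides by B⁻¹ gives Y = B⁻¹T.
det B = -3; the adjugate gives B⁻¹ = [[-5, -4, -4], [-1, -1, -2/3], [0, 0, -1/3]].
Y = B⁻¹T = [[-5, -4, -4], [-1, -1, -2/3], [0, 0, -1/3]] · [[1], [-2], [0]] = [[3], [1], [0]].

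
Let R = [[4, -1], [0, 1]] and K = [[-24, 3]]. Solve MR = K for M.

M = [[-6, -3]]

R is on the right of M, so right-multiply by R⁻¹: M = KR⁻¹.
R has determinant 4; R⁻¹ = [[1/4, 1/4], [0, 1]].
M = KR⁻¹ = [[-24, 3]] · [[1/4, 1/4], [0, 1]] = [[-6, -3]].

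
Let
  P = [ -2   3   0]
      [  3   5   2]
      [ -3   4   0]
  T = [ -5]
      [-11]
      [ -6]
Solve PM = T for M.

M = [[-2], [-3], [5]]

P is on the left of M, so left-multiply by P⁻¹: M = P⁻¹T.
P has determinant -2; P⁻¹ = [[4, 0, -3], [3, 0, -2], [-27/2, 1/2, 19/2]].
M = P⁻¹T = [[4, 0, -3], [3, 0, -2], [-27/2, 1/2, 19/2]] · [[-5], [-11], [-6]] = [[-2], [-3], [5]].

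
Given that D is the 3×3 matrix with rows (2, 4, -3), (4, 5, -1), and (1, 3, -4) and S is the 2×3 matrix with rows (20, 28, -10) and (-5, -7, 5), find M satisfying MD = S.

Right-multiplying both sides by D⁻¹ gives M = SD⁻¹.
D has determinant 5; D⁻¹ = [[-17/5, 7/5, 11/5], [3, -1, -2], [7/5, -2/5, -6/5]].
M = SD⁻¹ = [[20, 28, -10], [-5, -7, 5]] · [[-17/5, 7/5, 11/5], [3, -1, -2], [7/5, -2/5, -6/5]] = [[2, 4, 0], [3, -2, -3]].

M = [[2, 4, 0], [3, -2, -3]]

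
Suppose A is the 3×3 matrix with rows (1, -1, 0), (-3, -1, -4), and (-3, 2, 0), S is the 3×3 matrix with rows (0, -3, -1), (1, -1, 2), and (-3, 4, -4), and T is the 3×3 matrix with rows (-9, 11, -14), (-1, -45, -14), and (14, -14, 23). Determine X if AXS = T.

Isolating X: multiply by A⁻¹ from the left and S⁻¹ from the right, so X = A⁻¹TS⁻¹.
det A = -4; the adjugate gives A⁻¹ = [[-2, 0, -1], [-3, 0, -1], [9/4, -1/4, 1]].
det S = 5; the adjugate gives S⁻¹ = [[-4/5, -16/5, -7/5], [-2/5, -3/5, -1/5], [1/5, 9/5, 3/5]].
A⁻¹T = [[4, -8, 5], [13, -19, 19], [-6, 22, -5]].
X = (A⁻¹T)S⁻¹ = [[1, 1, -1], [1, 4, -3], [-5, -3, 1]].

X = [[1, 1, -1], [1, 4, -3], [-5, -3, 1]]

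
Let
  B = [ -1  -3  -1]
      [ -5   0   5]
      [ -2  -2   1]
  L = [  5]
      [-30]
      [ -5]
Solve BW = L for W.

B is on the left of W, so left-multiply by B⁻¹: W = B⁻¹L.
det B = -5, so B⁻¹ = [[-2, -1, 3], [1, 3/5, -2], [-2, -4/5, 3]].
W = B⁻¹L = [[-2, -1, 3], [1, 3/5, -2], [-2, -4/5, 3]] · [[5], [-30], [-5]] = [[5], [-3], [-1]].

W = [[5], [-3], [-1]]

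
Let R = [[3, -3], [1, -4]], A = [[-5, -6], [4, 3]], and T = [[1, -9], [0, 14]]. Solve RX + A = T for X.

RX = T − A = [[6, -3], [-4, 11]].
R is on the left of X, so left-multiply by R⁻¹: X = R⁻¹(T − A).
det R = -9, so R⁻¹ = [[4/9, -1/3], [1/9, -1/3]].
X = R⁻¹(T − A) = [[4, -5], [2, -4]].

X = [[4, -5], [2, -4]]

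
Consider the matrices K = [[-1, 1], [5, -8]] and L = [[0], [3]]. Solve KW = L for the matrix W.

W = [[-1], [-1]]

Since K multiplies W on the left, W = K⁻¹L.
det K = 3; the adjugate gives K⁻¹ = [[-8/3, -1/3], [-5/3, -1/3]].
W = K⁻¹L = [[-8/3, -1/3], [-5/3, -1/3]] · [[0], [3]] = [[-1], [-1]].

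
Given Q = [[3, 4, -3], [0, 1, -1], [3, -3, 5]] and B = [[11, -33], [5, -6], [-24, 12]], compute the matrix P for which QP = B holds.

P = [[-3, -4], [5, -3], [0, 3]]

Left-multiplying both sides by Q⁻¹ gives P = Q⁻¹B.
det Q = 3; the adjugate gives Q⁻¹ = [[2/3, -11/3, -1/3], [-1, 8, 1], [-1, 7, 1]].
P = Q⁻¹B = [[2/3, -11/3, -1/3], [-1, 8, 1], [-1, 7, 1]] · [[11, -33], [5, -6], [-24, 12]] = [[-3, -4], [5, -3], [0, 3]].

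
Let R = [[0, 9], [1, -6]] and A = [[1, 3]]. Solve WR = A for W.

Since R sits to the right of W, W = AR⁻¹.
R has determinant -9; R⁻¹ = [[2/3, 1], [1/9, 0]].
W = AR⁻¹ = [[1, 3]] · [[2/3, 1], [1/9, 0]] = [[1, 1]].

W = [[1, 1]]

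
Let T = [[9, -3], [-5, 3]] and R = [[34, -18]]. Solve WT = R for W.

Right-multiplying both sides by T⁻¹ gives W = RT⁻¹.
T has determinant 12; T⁻¹ = [[1/4, 1/4], [5/12, 3/4]].
W = RT⁻¹ = [[34, -18]] · [[1/4, 1/4], [5/12, 3/4]] = [[1, -5]].

W = [[1, -5]]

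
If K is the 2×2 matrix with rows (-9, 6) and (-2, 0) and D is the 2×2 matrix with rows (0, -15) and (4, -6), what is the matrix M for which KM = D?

Left-multiplying both sides by K⁻¹ gives M = K⁻¹D.
det K = 12; the adjugate gives K⁻¹ = [[0, -1/2], [1/6, -3/4]].
M = K⁻¹D = [[0, -1/2], [1/6, -3/4]] · [[0, -15], [4, -6]] = [[-2, 3], [-3, 2]].

M = [[-2, 3], [-3, 2]]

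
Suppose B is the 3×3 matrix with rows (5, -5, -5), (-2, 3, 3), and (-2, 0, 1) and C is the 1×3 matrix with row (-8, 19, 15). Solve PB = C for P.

P = [[-2, 3, -4]]

Right-multiplying both sides by B⁻¹ gives P = CB⁻¹.
det B = 5, so B⁻¹ = [[3/5, 1, 0], [-4/5, -1, -1], [6/5, 2, 1]].
P = CB⁻¹ = [[-8, 19, 15]] · [[3/5, 1, 0], [-4/5, -1, -1], [6/5, 2, 1]] = [[-2, 3, -4]].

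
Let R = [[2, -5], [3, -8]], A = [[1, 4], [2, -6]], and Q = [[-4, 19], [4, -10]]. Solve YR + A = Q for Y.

YR = Q − A = [[-5, 15], [2, -4]].
R is on the right of Y, so right-multiply by R⁻¹: Y = (Q − A)R⁻¹.
det R = -1; the adjugate gives R⁻¹ = [[8, -5], [3, -2]].
Y = (Q − A)R⁻¹ = [[5, -5], [4, -2]].

Y = [[5, -5], [4, -2]]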